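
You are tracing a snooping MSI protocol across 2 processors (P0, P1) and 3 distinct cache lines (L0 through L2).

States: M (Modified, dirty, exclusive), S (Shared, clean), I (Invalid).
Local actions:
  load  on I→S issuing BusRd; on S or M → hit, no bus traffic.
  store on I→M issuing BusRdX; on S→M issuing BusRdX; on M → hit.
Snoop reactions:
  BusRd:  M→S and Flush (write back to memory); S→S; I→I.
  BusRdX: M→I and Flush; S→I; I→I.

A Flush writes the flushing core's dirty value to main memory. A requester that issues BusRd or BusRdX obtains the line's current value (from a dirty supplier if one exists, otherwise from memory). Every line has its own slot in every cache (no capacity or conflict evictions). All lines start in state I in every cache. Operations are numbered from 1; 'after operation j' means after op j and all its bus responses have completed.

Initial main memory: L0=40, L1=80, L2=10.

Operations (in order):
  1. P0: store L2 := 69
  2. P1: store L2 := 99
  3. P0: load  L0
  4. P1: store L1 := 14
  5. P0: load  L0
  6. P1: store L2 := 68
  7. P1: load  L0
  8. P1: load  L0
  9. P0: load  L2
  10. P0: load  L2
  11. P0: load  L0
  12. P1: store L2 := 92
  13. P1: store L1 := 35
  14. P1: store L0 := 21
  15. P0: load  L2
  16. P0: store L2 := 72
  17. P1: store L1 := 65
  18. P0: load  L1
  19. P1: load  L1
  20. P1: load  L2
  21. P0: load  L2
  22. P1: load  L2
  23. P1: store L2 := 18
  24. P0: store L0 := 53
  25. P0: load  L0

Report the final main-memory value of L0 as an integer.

[1] P0: store L2 := 69 | P0:M(69), P1:I | bus: BusRdX
[2] P1: store L2 := 99 | P0:I, P1:M(99) | bus: BusRdX,Flush
[3] P0: load  L0 | P0:S(40), P1:I | bus: BusRd
[4] P1: store L1 := 14 | P0:I, P1:M(14) | bus: BusRdX
[5] P0: load  L0 | P0:S(40), P1:I | bus: none
[6] P1: store L2 := 68 | P0:I, P1:M(68) | bus: none
[7] P1: load  L0 | P0:S(40), P1:S(40) | bus: BusRd
[8] P1: load  L0 | P0:S(40), P1:S(40) | bus: none
[9] P0: load  L2 | P0:S(68), P1:S(68) | bus: BusRd,Flush
[10] P0: load  L2 | P0:S(68), P1:S(68) | bus: none
[11] P0: load  L0 | P0:S(40), P1:S(40) | bus: none
[12] P1: store L2 := 92 | P0:I, P1:M(92) | bus: BusRdX
[13] P1: store L1 := 35 | P0:I, P1:M(35) | bus: none
[14] P1: store L0 := 21 | P0:I, P1:M(21) | bus: BusRdX
[15] P0: load  L2 | P0:S(92), P1:S(92) | bus: BusRd,Flush
[16] P0: store L2 := 72 | P0:M(72), P1:I | bus: BusRdX
[17] P1: store L1 := 65 | P0:I, P1:M(65) | bus: none
[18] P0: load  L1 | P0:S(65), P1:S(65) | bus: BusRd,Flush
[19] P1: load  L1 | P0:S(65), P1:S(65) | bus: none
[20] P1: load  L2 | P0:S(72), P1:S(72) | bus: BusRd,Flush
[21] P0: load  L2 | P0:S(72), P1:S(72) | bus: none
[22] P1: load  L2 | P0:S(72), P1:S(72) | bus: none
[23] P1: store L2 := 18 | P0:I, P1:M(18) | bus: BusRdX
[24] P0: store L0 := 53 | P0:M(53), P1:I | bus: BusRdX,Flush
[25] P0: load  L0 | P0:M(53), P1:I | bus: none

memory[L0] = 21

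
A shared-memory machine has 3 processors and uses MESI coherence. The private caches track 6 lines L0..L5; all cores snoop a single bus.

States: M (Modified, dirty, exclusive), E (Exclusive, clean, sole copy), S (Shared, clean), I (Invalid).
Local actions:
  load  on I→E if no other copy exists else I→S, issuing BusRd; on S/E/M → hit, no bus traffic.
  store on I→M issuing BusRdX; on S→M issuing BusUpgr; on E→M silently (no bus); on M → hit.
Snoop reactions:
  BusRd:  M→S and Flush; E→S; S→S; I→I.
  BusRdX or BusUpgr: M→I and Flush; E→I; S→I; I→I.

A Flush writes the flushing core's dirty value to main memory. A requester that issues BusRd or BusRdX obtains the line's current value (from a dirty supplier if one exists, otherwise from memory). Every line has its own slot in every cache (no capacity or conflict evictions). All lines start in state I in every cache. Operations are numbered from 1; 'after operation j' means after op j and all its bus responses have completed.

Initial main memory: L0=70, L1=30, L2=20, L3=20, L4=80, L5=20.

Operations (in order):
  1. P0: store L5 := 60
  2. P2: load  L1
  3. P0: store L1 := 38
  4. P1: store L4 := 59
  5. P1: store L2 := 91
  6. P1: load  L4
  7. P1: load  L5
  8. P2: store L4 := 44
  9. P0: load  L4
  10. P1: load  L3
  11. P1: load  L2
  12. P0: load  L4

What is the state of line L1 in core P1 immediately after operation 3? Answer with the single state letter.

state = I

1. P0: store L5 := 60  bus=[BusRdX]  L5: P0=M P1=I P2=I  mem[L5]=20
2. P2: load  L1  bus=[BusRd]  L1: P0=I P1=I P2=E  mem[L1]=30
3. P0: store L1 := 38  bus=[BusRdX]  L1: P0=M P1=I P2=I  mem[L1]=30
4. P1: store L4 := 59  bus=[BusRdX]  L4: P0=I P1=M P2=I  mem[L4]=80
5. P1: store L2 := 91  bus=[BusRdX]  L2: P0=I P1=M P2=I  mem[L2]=20
6. P1: load  L4  bus=[-]  L4: P0=I P1=M P2=I  mem[L4]=80
7. P1: load  L5  bus=[BusRd,Flush]  L5: P0=S P1=S P2=I  mem[L5]=60
8. P2: store L4 := 44  bus=[BusRdX,Flush]  L4: P0=I P1=I P2=M  mem[L4]=59
9. P0: load  L4  bus=[BusRd,Flush]  L4: P0=S P1=I P2=S  mem[L4]=44
10. P1: load  L3  bus=[BusRd]  L3: P0=I P1=E P2=I  mem[L3]=20
11. P1: load  L2  bus=[-]  L2: P0=I P1=M P2=I  mem[L2]=20
12. P0: load  L4  bus=[-]  L4: P0=S P1=I P2=S  mem[L4]=44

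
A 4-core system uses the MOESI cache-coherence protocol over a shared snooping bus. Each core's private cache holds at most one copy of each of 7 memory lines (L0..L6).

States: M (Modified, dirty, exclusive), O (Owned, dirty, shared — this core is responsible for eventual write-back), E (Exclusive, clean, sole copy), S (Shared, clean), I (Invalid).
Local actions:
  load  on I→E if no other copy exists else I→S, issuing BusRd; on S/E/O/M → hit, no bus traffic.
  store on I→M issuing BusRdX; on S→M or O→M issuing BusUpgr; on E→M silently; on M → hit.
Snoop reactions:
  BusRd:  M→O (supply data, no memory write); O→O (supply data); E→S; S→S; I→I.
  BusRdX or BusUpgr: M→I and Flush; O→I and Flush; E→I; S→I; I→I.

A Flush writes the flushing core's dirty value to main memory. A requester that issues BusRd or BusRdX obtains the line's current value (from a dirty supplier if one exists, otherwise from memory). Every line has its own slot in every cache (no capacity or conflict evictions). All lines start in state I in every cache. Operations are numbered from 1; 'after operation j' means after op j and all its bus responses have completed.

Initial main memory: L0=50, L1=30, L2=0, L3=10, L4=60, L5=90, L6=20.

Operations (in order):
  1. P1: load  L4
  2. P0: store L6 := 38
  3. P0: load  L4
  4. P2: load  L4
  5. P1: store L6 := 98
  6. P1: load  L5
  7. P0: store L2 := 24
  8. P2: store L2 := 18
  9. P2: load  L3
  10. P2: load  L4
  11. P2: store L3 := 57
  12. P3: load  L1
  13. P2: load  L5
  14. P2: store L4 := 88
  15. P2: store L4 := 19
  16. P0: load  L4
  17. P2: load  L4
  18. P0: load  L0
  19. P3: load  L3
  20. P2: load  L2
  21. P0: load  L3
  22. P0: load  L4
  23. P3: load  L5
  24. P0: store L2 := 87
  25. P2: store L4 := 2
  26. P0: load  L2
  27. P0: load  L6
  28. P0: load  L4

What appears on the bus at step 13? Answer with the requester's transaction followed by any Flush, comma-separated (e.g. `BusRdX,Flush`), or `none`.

bus = BusRd

step 1: P1: load  L4  ⟶  IEII  (L4)  txn=BusRd  M[L4]=60
step 2: P0: store L6 := 38  ⟶  MIII  (L6)  txn=BusRdX  M[L6]=20
step 3: P0: load  L4  ⟶  SSII  (L4)  txn=BusRd  M[L4]=60
step 4: P2: load  L4  ⟶  SSSI  (L4)  txn=BusRd  M[L4]=60
step 5: P1: store L6 := 98  ⟶  IMII  (L6)  txn=BusRdX+Flush  M[L6]=38
step 6: P1: load  L5  ⟶  IEII  (L5)  txn=BusRd  M[L5]=90
step 7: P0: store L2 := 24  ⟶  MIII  (L2)  txn=BusRdX  M[L2]=0
step 8: P2: store L2 := 18  ⟶  IIMI  (L2)  txn=BusRdX+Flush  M[L2]=24
step 9: P2: load  L3  ⟶  IIEI  (L3)  txn=BusRd  M[L3]=10
step 10: P2: load  L4  ⟶  SSSI  (L4)  txn=∅  M[L4]=60
step 11: P2: store L3 := 57  ⟶  IIMI  (L3)  txn=∅  M[L3]=10
step 12: P3: load  L1  ⟶  IIIE  (L1)  txn=BusRd  M[L1]=30
step 13: P2: load  L5  ⟶  ISSI  (L5)  txn=BusRd  M[L5]=90
step 14: P2: store L4 := 88  ⟶  IIMI  (L4)  txn=BusUpgr  M[L4]=60
step 15: P2: store L4 := 19  ⟶  IIMI  (L4)  txn=∅  M[L4]=60
step 16: P0: load  L4  ⟶  SIOI  (L4)  txn=BusRd  M[L4]=60
step 17: P2: load  L4  ⟶  SIOI  (L4)  txn=∅  M[L4]=60
step 18: P0: load  L0  ⟶  EIII  (L0)  txn=BusRd  M[L0]=50
step 19: P3: load  L3  ⟶  IIOS  (L3)  txn=BusRd  M[L3]=10
step 20: P2: load  L2  ⟶  IIMI  (L2)  txn=∅  M[L2]=24
step 21: P0: load  L3  ⟶  SIOS  (L3)  txn=BusRd  M[L3]=10
step 22: P0: load  L4  ⟶  SIOI  (L4)  txn=∅  M[L4]=60
step 23: P3: load  L5  ⟶  ISSS  (L5)  txn=BusRd  M[L5]=90
step 24: P0: store L2 := 87  ⟶  MIII  (L2)  txn=BusRdX+Flush  M[L2]=18
step 25: P2: store L4 := 2  ⟶  IIMI  (L4)  txn=BusUpgr  M[L4]=60
step 26: P0: load  L2  ⟶  MIII  (L2)  txn=∅  M[L2]=18
step 27: P0: load  L6  ⟶  SOII  (L6)  txn=BusRd  M[L6]=38
step 28: P0: load  L4  ⟶  SIOI  (L4)  txn=BusRd  M[L4]=60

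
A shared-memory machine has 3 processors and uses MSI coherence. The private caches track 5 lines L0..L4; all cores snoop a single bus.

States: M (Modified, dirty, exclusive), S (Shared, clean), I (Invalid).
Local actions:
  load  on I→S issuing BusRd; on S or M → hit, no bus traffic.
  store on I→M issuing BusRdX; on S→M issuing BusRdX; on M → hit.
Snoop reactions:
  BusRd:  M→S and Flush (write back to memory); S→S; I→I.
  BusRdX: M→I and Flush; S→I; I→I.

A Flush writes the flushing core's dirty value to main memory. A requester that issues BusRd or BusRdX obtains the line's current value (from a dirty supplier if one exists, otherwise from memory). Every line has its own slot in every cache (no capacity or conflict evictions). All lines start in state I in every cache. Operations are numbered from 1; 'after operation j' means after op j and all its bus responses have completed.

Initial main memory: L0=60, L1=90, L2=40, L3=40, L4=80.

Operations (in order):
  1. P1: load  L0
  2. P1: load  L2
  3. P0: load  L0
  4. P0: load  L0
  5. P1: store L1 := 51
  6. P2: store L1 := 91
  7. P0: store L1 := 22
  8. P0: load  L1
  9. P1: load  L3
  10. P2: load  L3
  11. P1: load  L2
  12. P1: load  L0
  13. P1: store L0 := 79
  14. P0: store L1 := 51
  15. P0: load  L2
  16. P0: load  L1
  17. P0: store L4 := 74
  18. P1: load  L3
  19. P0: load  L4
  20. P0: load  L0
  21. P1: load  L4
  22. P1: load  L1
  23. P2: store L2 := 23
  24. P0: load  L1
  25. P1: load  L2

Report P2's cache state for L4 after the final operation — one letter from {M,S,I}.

[1] P1: load  L0 | P0:I, P1:S(60), P2:I | bus: BusRd
[2] P1: load  L2 | P0:I, P1:S(40), P2:I | bus: BusRd
[3] P0: load  L0 | P0:S(60), P1:S(60), P2:I | bus: BusRd
[4] P0: load  L0 | P0:S(60), P1:S(60), P2:I | bus: none
[5] P1: store L1 := 51 | P0:I, P1:M(51), P2:I | bus: BusRdX
[6] P2: store L1 := 91 | P0:I, P1:I, P2:M(91) | bus: BusRdX,Flush
[7] P0: store L1 := 22 | P0:M(22), P1:I, P2:I | bus: BusRdX,Flush
[8] P0: load  L1 | P0:M(22), P1:I, P2:I | bus: none
[9] P1: load  L3 | P0:I, P1:S(40), P2:I | bus: BusRd
[10] P2: load  L3 | P0:I, P1:S(40), P2:S(40) | bus: BusRd
[11] P1: load  L2 | P0:I, P1:S(40), P2:I | bus: none
[12] P1: load  L0 | P0:S(60), P1:S(60), P2:I | bus: none
[13] P1: store L0 := 79 | P0:I, P1:M(79), P2:I | bus: BusRdX
[14] P0: store L1 := 51 | P0:M(51), P1:I, P2:I | bus: none
[15] P0: load  L2 | P0:S(40), P1:S(40), P2:I | bus: BusRd
[16] P0: load  L1 | P0:M(51), P1:I, P2:I | bus: none
[17] P0: store L4 := 74 | P0:M(74), P1:I, P2:I | bus: BusRdX
[18] P1: load  L3 | P0:I, P1:S(40), P2:S(40) | bus: none
[19] P0: load  L4 | P0:M(74), P1:I, P2:I | bus: none
[20] P0: load  L0 | P0:S(79), P1:S(79), P2:I | bus: BusRd,Flush
[21] P1: load  L4 | P0:S(74), P1:S(74), P2:I | bus: BusRd,Flush
[22] P1: load  L1 | P0:S(51), P1:S(51), P2:I | bus: BusRd,Flush
[23] P2: store L2 := 23 | P0:I, P1:I, P2:M(23) | bus: BusRdX
[24] P0: load  L1 | P0:S(51), P1:S(51), P2:I | bus: none
[25] P1: load  L2 | P0:I, P1:S(23), P2:S(23) | bus: BusRd,Flush

state = I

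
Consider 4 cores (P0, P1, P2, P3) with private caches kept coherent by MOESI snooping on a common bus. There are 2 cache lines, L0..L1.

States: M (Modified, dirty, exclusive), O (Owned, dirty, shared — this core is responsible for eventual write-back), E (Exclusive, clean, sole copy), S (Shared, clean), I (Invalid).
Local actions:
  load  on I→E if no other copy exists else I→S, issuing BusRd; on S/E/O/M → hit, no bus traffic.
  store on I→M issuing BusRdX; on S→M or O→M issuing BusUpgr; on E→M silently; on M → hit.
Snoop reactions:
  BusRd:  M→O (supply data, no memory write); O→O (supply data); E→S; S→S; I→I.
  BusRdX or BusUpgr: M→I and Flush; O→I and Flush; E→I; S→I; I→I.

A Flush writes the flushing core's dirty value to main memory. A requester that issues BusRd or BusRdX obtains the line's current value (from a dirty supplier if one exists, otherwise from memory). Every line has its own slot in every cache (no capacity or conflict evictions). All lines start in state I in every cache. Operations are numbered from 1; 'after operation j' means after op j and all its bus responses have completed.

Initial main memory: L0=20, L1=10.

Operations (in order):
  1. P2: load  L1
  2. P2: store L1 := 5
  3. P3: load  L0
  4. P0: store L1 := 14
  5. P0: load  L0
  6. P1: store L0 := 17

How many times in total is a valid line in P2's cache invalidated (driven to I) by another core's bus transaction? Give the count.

1. P2: load  L1  bus=[BusRd]  L1: P0=I P1=I P2=E P3=I  mem[L1]=10
2. P2: store L1 := 5  bus=[-]  L1: P0=I P1=I P2=M P3=I  mem[L1]=10
3. P3: load  L0  bus=[BusRd]  L0: P0=I P1=I P2=I P3=E  mem[L0]=20
4. P0: store L1 := 14  bus=[BusRdX,Flush]  L1: P0=M P1=I P2=I P3=I  mem[L1]=5
5. P0: load  L0  bus=[BusRd]  L0: P0=S P1=I P2=I P3=S  mem[L0]=20
6. P1: store L0 := 17  bus=[BusRdX]  L0: P0=I P1=M P2=I P3=I  mem[L0]=20

invalidations = 1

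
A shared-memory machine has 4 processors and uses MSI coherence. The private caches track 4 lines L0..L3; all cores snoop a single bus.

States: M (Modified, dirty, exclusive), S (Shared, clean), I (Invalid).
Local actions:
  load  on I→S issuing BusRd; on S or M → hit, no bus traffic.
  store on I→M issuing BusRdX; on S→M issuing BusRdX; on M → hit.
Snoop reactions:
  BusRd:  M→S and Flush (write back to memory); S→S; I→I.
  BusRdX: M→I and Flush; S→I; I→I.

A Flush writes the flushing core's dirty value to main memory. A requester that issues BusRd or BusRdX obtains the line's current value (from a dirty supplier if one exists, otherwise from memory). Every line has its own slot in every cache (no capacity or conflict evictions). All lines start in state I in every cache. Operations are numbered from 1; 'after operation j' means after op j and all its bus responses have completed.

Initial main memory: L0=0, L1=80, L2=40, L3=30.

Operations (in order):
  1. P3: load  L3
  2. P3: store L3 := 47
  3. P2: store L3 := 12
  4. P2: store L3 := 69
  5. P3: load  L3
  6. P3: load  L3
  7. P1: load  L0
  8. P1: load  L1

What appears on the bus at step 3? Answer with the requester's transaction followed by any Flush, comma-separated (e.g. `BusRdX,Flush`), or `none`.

step 1: P3: load  L3  ⟶  IIIS  (L3)  txn=BusRd  M[L3]=30
step 2: P3: store L3 := 47  ⟶  IIIM  (L3)  txn=BusRdX  M[L3]=30
step 3: P2: store L3 := 12  ⟶  IIMI  (L3)  txn=BusRdX+Flush  M[L3]=47
step 4: P2: store L3 := 69  ⟶  IIMI  (L3)  txn=∅  M[L3]=47
step 5: P3: load  L3  ⟶  IISS  (L3)  txn=BusRd+Flush  M[L3]=69
step 6: P3: load  L3  ⟶  IISS  (L3)  txn=∅  M[L3]=69
step 7: P1: load  L0  ⟶  ISII  (L0)  txn=BusRd  M[L0]=0
step 8: P1: load  L1  ⟶  ISII  (L1)  txn=BusRd  M[L1]=80

bus = BusRdX,Flush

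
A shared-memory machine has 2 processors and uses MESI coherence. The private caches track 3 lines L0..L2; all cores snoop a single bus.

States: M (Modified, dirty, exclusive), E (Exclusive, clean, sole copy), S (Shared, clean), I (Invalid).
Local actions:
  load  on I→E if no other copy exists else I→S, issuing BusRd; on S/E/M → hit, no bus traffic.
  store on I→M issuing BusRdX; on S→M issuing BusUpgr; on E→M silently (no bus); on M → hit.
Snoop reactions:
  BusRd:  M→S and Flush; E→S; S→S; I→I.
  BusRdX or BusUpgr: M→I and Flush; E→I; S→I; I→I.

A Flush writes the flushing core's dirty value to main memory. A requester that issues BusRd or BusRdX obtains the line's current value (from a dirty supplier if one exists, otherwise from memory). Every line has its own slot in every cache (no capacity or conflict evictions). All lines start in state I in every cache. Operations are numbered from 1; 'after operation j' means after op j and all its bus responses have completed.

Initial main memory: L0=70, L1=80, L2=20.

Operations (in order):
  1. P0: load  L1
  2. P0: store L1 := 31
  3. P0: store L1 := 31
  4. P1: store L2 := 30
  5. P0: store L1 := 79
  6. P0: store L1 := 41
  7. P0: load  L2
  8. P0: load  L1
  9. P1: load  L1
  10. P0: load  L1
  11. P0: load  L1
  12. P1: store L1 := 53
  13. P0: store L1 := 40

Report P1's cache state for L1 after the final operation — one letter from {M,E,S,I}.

[1] P0: load  L1 | P0:E(80), P1:I | bus: BusRd
[2] P0: store L1 := 31 | P0:M(31), P1:I | bus: none
[3] P0: store L1 := 31 | P0:M(31), P1:I | bus: none
[4] P1: store L2 := 30 | P0:I, P1:M(30) | bus: BusRdX
[5] P0: store L1 := 79 | P0:M(79), P1:I | bus: none
[6] P0: store L1 := 41 | P0:M(41), P1:I | bus: none
[7] P0: load  L2 | P0:S(30), P1:S(30) | bus: BusRd,Flush
[8] P0: load  L1 | P0:M(41), P1:I | bus: none
[9] P1: load  L1 | P0:S(41), P1:S(41) | bus: BusRd,Flush
[10] P0: load  L1 | P0:S(41), P1:S(41) | bus: none
[11] P0: load  L1 | P0:S(41), P1:S(41) | bus: none
[12] P1: store L1 := 53 | P0:I, P1:M(53) | bus: BusUpgr
[13] P0: store L1 := 40 | P0:M(40), P1:I | bus: BusRdX,Flush

state = I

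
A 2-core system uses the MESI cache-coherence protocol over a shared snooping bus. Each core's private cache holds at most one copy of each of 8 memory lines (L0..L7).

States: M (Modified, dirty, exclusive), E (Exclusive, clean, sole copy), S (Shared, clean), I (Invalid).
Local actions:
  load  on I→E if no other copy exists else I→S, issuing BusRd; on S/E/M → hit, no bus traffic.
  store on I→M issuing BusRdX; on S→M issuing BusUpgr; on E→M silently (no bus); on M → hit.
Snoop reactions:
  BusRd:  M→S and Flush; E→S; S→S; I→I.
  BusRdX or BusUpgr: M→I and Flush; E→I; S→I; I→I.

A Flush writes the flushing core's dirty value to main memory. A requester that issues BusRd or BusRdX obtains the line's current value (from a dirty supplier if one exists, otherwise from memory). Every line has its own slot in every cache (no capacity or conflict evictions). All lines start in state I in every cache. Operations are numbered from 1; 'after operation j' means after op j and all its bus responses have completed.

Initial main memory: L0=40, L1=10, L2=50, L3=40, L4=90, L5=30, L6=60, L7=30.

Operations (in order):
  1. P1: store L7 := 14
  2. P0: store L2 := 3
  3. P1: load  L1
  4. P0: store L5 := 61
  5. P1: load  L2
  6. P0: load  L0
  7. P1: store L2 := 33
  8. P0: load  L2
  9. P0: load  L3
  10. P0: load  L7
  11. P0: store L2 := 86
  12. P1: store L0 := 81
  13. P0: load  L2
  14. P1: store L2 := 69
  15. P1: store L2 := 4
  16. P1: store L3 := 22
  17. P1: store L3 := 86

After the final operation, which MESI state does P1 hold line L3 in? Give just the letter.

state = M

1. P1: store L7 := 14  bus=[BusRdX]  L7: P0=I P1=M  mem[L7]=30
2. P0: store L2 := 3  bus=[BusRdX]  L2: P0=M P1=I  mem[L2]=50
3. P1: load  L1  bus=[BusRd]  L1: P0=I P1=E  mem[L1]=10
4. P0: store L5 := 61  bus=[BusRdX]  L5: P0=M P1=I  mem[L5]=30
5. P1: load  L2  bus=[BusRd,Flush]  L2: P0=S P1=S  mem[L2]=3
6. P0: load  L0  bus=[BusRd]  L0: P0=E P1=I  mem[L0]=40
7. P1: store L2 := 33  bus=[BusUpgr]  L2: P0=I P1=M  mem[L2]=3
8. P0: load  L2  bus=[BusRd,Flush]  L2: P0=S P1=S  mem[L2]=33
9. P0: load  L3  bus=[BusRd]  L3: P0=E P1=I  mem[L3]=40
10. P0: load  L7  bus=[BusRd,Flush]  L7: P0=S P1=S  mem[L7]=14
11. P0: store L2 := 86  bus=[BusUpgr]  L2: P0=M P1=I  mem[L2]=33
12. P1: store L0 := 81  bus=[BusRdX]  L0: P0=I P1=M  mem[L0]=40
13. P0: load  L2  bus=[-]  L2: P0=M P1=I  mem[L2]=33
14. P1: store L2 := 69  bus=[BusRdX,Flush]  L2: P0=I P1=M  mem[L2]=86
15. P1: store L2 := 4  bus=[-]  L2: P0=I P1=M  mem[L2]=86
16. P1: store L3 := 22  bus=[BusRdX]  L3: P0=I P1=M  mem[L3]=40
17. P1: store L3 := 86  bus=[-]  L3: P0=I P1=M  mem[L3]=40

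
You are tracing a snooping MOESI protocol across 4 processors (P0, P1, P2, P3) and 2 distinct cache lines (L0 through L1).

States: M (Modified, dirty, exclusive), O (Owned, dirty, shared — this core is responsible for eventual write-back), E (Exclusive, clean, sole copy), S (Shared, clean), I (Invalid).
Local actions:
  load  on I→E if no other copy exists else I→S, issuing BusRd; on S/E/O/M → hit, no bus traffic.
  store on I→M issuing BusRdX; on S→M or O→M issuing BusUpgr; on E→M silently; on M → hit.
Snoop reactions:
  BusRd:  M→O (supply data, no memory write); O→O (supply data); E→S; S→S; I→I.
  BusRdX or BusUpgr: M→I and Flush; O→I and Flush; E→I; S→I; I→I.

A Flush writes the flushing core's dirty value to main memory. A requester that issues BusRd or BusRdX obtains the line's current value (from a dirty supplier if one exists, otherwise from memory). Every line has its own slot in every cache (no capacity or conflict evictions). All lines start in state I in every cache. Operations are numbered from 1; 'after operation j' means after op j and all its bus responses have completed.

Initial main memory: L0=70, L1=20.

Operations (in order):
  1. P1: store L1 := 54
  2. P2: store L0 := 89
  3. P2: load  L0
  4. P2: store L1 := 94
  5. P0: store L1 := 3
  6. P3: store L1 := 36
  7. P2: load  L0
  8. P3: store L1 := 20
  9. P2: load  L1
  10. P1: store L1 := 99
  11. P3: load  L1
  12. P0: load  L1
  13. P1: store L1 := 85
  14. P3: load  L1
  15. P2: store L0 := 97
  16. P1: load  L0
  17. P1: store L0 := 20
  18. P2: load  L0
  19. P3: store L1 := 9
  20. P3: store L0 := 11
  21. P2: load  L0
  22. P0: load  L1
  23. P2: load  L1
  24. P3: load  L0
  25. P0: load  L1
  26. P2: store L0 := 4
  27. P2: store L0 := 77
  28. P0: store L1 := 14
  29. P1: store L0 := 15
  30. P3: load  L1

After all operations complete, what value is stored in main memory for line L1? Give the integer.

memory[L1] = 9

step 1: P1: store L1 := 54  ⟶  IMII  (L1)  txn=BusRdX  M[L1]=20
step 2: P2: store L0 := 89  ⟶  IIMI  (L0)  txn=BusRdX  M[L0]=70
step 3: P2: load  L0  ⟶  IIMI  (L0)  txn=∅  M[L0]=70
step 4: P2: store L1 := 94  ⟶  IIMI  (L1)  txn=BusRdX+Flush  M[L1]=54
step 5: P0: store L1 := 3  ⟶  MIII  (L1)  txn=BusRdX+Flush  M[L1]=94
step 6: P3: store L1 := 36  ⟶  IIIM  (L1)  txn=BusRdX+Flush  M[L1]=3
step 7: P2: load  L0  ⟶  IIMI  (L0)  txn=∅  M[L0]=70
step 8: P3: store L1 := 20  ⟶  IIIM  (L1)  txn=∅  M[L1]=3
step 9: P2: load  L1  ⟶  IISO  (L1)  txn=BusRd  M[L1]=3
step 10: P1: store L1 := 99  ⟶  IMII  (L1)  txn=BusRdX+Flush  M[L1]=20
step 11: P3: load  L1  ⟶  IOIS  (L1)  txn=BusRd  M[L1]=20
step 12: P0: load  L1  ⟶  SOIS  (L1)  txn=BusRd  M[L1]=20
step 13: P1: store L1 := 85  ⟶  IMII  (L1)  txn=BusUpgr  M[L1]=20
step 14: P3: load  L1  ⟶  IOIS  (L1)  txn=BusRd  M[L1]=20
step 15: P2: store L0 := 97  ⟶  IIMI  (L0)  txn=∅  M[L0]=70
step 16: P1: load  L0  ⟶  ISOI  (L0)  txn=BusRd  M[L0]=70
step 17: P1: store L0 := 20  ⟶  IMII  (L0)  txn=BusUpgr+Flush  M[L0]=97
step 18: P2: load  L0  ⟶  IOSI  (L0)  txn=BusRd  M[L0]=97
step 19: P3: store L1 := 9  ⟶  IIIM  (L1)  txn=BusUpgr+Flush  M[L1]=85
step 20: P3: store L0 := 11  ⟶  IIIM  (L0)  txn=BusRdX+Flush  M[L0]=20
step 21: P2: load  L0  ⟶  IISO  (L0)  txn=BusRd  M[L0]=20
step 22: P0: load  L1  ⟶  SIIO  (L1)  txn=BusRd  M[L1]=85
step 23: P2: load  L1  ⟶  SISO  (L1)  txn=BusRd  M[L1]=85
step 24: P3: load  L0  ⟶  IISO  (L0)  txn=∅  M[L0]=20
step 25: P0: load  L1  ⟶  SISO  (L1)  txn=∅  M[L1]=85
step 26: P2: store L0 := 4  ⟶  IIMI  (L0)  txn=BusUpgr+Flush  M[L0]=11
step 27: P2: store L0 := 77  ⟶  IIMI  (L0)  txn=∅  M[L0]=11
step 28: P0: store L1 := 14  ⟶  MIII  (L1)  txn=BusUpgr+Flush  M[L1]=9
step 29: P1: store L0 := 15  ⟶  IMII  (L0)  txn=BusRdX+Flush  M[L0]=77
step 30: P3: load  L1  ⟶  OIIS  (L1)  txn=BusRd  M[L1]=9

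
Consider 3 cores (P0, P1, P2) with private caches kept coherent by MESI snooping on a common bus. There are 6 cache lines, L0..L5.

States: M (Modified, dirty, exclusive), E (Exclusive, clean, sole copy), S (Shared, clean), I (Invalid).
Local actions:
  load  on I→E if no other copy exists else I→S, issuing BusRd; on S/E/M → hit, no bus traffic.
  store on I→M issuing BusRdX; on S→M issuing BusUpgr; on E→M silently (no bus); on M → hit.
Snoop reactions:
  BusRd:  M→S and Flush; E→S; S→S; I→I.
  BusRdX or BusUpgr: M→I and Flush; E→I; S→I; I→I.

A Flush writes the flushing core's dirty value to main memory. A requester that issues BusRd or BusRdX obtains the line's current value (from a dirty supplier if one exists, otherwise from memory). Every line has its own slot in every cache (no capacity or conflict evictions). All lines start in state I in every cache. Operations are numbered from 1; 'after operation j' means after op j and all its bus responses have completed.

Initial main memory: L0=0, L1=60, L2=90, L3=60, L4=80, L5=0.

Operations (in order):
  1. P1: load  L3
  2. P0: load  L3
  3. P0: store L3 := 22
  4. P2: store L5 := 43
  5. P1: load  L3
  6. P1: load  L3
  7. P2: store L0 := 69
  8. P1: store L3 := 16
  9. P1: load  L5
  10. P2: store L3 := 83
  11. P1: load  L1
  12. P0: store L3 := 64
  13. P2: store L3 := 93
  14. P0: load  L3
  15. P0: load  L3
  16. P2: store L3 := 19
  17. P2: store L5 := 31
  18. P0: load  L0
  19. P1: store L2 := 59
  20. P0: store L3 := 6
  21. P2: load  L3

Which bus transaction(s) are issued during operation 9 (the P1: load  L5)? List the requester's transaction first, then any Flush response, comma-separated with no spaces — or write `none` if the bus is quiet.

1. P1: load  L3  bus=[BusRd]  L3: P0=I P1=E P2=I  mem[L3]=60
2. P0: load  L3  bus=[BusRd]  L3: P0=S P1=S P2=I  mem[L3]=60
3. P0: store L3 := 22  bus=[BusUpgr]  L3: P0=M P1=I P2=I  mem[L3]=60
4. P2: store L5 := 43  bus=[BusRdX]  L5: P0=I P1=I P2=M  mem[L5]=0
5. P1: load  L3  bus=[BusRd,Flush]  L3: P0=S P1=S P2=I  mem[L3]=22
6. P1: load  L3  bus=[-]  L3: P0=S P1=S P2=I  mem[L3]=22
7. P2: store L0 := 69  bus=[BusRdX]  L0: P0=I P1=I P2=M  mem[L0]=0
8. P1: store L3 := 16  bus=[BusUpgr]  L3: P0=I P1=M P2=I  mem[L3]=22
9. P1: load  L5  bus=[BusRd,Flush]  L5: P0=I P1=S P2=S  mem[L5]=43
10. P2: store L3 := 83  bus=[BusRdX,Flush]  L3: P0=I P1=I P2=M  mem[L3]=16
11. P1: load  L1  bus=[BusRd]  L1: P0=I P1=E P2=I  mem[L1]=60
12. P0: store L3 := 64  bus=[BusRdX,Flush]  L3: P0=M P1=I P2=I  mem[L3]=83
13. P2: store L3 := 93  bus=[BusRdX,Flush]  L3: P0=I P1=I P2=M  mem[L3]=64
14. P0: load  L3  bus=[BusRd,Flush]  L3: P0=S P1=I P2=S  mem[L3]=93
15. P0: load  L3  bus=[-]  L3: P0=S P1=I P2=S  mem[L3]=93
16. P2: store L3 := 19  bus=[BusUpgr]  L3: P0=I P1=I P2=M  mem[L3]=93
17. P2: store L5 := 31  bus=[BusUpgr]  L5: P0=I P1=I P2=M  mem[L5]=43
18. P0: load  L0  bus=[BusRd,Flush]  L0: P0=S P1=I P2=S  mem[L0]=69
19. P1: store L2 := 59  bus=[BusRdX]  L2: P0=I P1=M P2=I  mem[L2]=90
20. P0: store L3 := 6  bus=[BusRdX,Flush]  L3: P0=M P1=I P2=I  mem[L3]=19
21. P2: load  L3  bus=[BusRd,Flush]  L3: P0=S P1=I P2=S  mem[L3]=6

bus = BusRd,Flush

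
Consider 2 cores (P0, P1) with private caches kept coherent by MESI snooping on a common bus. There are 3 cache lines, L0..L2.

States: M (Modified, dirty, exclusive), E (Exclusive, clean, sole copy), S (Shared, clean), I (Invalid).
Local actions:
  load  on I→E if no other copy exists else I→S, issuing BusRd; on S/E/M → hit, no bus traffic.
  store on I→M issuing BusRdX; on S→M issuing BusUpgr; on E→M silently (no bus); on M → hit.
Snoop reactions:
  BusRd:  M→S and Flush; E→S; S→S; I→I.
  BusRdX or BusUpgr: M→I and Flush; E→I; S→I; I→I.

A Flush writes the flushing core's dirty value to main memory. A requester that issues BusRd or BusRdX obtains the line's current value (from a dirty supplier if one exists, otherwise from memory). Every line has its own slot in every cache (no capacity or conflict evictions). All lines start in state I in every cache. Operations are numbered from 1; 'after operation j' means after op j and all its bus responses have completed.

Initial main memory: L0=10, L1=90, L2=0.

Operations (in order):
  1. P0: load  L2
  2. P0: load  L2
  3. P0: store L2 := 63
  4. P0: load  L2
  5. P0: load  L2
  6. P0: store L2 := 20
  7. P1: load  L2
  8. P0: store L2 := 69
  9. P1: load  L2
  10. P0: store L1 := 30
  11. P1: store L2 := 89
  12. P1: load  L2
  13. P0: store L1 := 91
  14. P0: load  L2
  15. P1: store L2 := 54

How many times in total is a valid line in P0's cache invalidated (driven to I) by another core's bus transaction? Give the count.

invalidations = 2

[1] P0: load  L2 | P0:E(0), P1:I | bus: BusRd
[2] P0: load  L2 | P0:E(0), P1:I | bus: none
[3] P0: store L2 := 63 | P0:M(63), P1:I | bus: none
[4] P0: load  L2 | P0:M(63), P1:I | bus: none
[5] P0: load  L2 | P0:M(63), P1:I | bus: none
[6] P0: store L2 := 20 | P0:M(20), P1:I | bus: none
[7] P1: load  L2 | P0:S(20), P1:S(20) | bus: BusRd,Flush
[8] P0: store L2 := 69 | P0:M(69), P1:I | bus: BusUpgr
[9] P1: load  L2 | P0:S(69), P1:S(69) | bus: BusRd,Flush
[10] P0: store L1 := 30 | P0:M(30), P1:I | bus: BusRdX
[11] P1: store L2 := 89 | P0:I, P1:M(89) | bus: BusUpgr
[12] P1: load  L2 | P0:I, P1:M(89) | bus: none
[13] P0: store L1 := 91 | P0:M(91), P1:I | bus: none
[14] P0: load  L2 | P0:S(89), P1:S(89) | bus: BusRd,Flush
[15] P1: store L2 := 54 | P0:I, P1:M(54) | bus: BusUpgr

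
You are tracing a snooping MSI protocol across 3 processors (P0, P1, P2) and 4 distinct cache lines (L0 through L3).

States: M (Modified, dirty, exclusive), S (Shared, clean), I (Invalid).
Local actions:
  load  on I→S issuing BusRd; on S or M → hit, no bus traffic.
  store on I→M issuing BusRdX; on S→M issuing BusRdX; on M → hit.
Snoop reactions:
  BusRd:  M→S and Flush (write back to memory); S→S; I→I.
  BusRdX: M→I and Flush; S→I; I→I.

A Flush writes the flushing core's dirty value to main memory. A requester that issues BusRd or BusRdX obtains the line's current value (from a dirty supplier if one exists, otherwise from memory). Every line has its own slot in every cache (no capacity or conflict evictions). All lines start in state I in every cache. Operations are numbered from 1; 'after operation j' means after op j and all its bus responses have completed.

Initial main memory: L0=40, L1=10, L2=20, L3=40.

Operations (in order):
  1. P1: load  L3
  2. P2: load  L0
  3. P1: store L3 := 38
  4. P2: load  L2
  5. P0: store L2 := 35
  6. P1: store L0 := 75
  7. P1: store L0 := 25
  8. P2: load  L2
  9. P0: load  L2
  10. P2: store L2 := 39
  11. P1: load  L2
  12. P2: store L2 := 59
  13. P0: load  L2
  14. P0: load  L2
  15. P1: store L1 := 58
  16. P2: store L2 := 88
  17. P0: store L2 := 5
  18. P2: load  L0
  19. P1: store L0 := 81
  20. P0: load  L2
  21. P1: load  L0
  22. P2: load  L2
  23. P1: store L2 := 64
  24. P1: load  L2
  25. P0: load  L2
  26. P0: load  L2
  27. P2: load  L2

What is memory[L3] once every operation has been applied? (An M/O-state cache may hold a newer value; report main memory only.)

memory[L3] = 40

step 1: P1: load  L3  ⟶  ISI  (L3)  txn=BusRd  M[L3]=40
step 2: P2: load  L0  ⟶  IIS  (L0)  txn=BusRd  M[L0]=40
step 3: P1: store L3 := 38  ⟶  IMI  (L3)  txn=BusRdX  M[L3]=40
step 4: P2: load  L2  ⟶  IIS  (L2)  txn=BusRd  M[L2]=20
step 5: P0: store L2 := 35  ⟶  MII  (L2)  txn=BusRdX  M[L2]=20
step 6: P1: store L0 := 75  ⟶  IMI  (L0)  txn=BusRdX  M[L0]=40
step 7: P1: store L0 := 25  ⟶  IMI  (L0)  txn=∅  M[L0]=40
step 8: P2: load  L2  ⟶  SIS  (L2)  txn=BusRd+Flush  M[L2]=35
step 9: P0: load  L2  ⟶  SIS  (L2)  txn=∅  M[L2]=35
step 10: P2: store L2 := 39  ⟶  IIM  (L2)  txn=BusRdX  M[L2]=35
step 11: P1: load  L2  ⟶  ISS  (L2)  txn=BusRd+Flush  M[L2]=39
step 12: P2: store L2 := 59  ⟶  IIM  (L2)  txn=BusRdX  M[L2]=39
step 13: P0: load  L2  ⟶  SIS  (L2)  txn=BusRd+Flush  M[L2]=59
step 14: P0: load  L2  ⟶  SIS  (L2)  txn=∅  M[L2]=59
step 15: P1: store L1 := 58  ⟶  IMI  (L1)  txn=BusRdX  M[L1]=10
step 16: P2: store L2 := 88  ⟶  IIM  (L2)  txn=BusRdX  M[L2]=59
step 17: P0: store L2 := 5  ⟶  MII  (L2)  txn=BusRdX+Flush  M[L2]=88
step 18: P2: load  L0  ⟶  ISS  (L0)  txn=BusRd+Flush  M[L0]=25
step 19: P1: store L0 := 81  ⟶  IMI  (L0)  txn=BusRdX  M[L0]=25
step 20: P0: load  L2  ⟶  MII  (L2)  txn=∅  M[L2]=88
step 21: P1: load  L0  ⟶  IMI  (L0)  txn=∅  M[L0]=25
step 22: P2: load  L2  ⟶  SIS  (L2)  txn=BusRd+Flush  M[L2]=5
step 23: P1: store L2 := 64  ⟶  IMI  (L2)  txn=BusRdX  M[L2]=5
step 24: P1: load  L2  ⟶  IMI  (L2)  txn=∅  M[L2]=5
step 25: P0: load  L2  ⟶  SSI  (L2)  txn=BusRd+Flush  M[L2]=64
step 26: P0: load  L2  ⟶  SSI  (L2)  txn=∅  M[L2]=64
step 27: P2: load  L2  ⟶  SSS  (L2)  txn=BusRd  M[L2]=64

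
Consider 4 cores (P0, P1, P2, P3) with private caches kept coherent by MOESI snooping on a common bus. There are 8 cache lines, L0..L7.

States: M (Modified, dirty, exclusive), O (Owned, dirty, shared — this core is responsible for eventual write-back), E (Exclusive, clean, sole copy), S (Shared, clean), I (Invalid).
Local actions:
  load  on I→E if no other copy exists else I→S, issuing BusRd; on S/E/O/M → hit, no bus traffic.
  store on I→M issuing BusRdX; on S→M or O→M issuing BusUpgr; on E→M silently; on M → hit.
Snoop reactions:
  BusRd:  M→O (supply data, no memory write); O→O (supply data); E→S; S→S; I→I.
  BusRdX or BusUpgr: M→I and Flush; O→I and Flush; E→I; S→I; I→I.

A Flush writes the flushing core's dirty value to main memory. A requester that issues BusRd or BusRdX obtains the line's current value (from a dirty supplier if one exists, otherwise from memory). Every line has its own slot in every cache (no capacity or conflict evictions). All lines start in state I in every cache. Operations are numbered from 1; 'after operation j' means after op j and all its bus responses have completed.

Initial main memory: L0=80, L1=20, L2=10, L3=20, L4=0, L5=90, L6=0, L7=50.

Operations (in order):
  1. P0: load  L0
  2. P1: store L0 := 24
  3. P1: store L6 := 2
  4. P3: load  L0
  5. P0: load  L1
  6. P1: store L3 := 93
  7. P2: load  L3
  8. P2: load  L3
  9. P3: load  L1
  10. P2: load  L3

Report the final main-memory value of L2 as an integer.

memory[L2] = 10

step 1: P0: load  L0  ⟶  EIII  (L0)  txn=BusRd  M[L0]=80
step 2: P1: store L0 := 24  ⟶  IMII  (L0)  txn=BusRdX  M[L0]=80
step 3: P1: store L6 := 2  ⟶  IMII  (L6)  txn=BusRdX  M[L6]=0
step 4: P3: load  L0  ⟶  IOIS  (L0)  txn=BusRd  M[L0]=80
step 5: P0: load  L1  ⟶  EIII  (L1)  txn=BusRd  M[L1]=20
step 6: P1: store L3 := 93  ⟶  IMII  (L3)  txn=BusRdX  M[L3]=20
step 7: P2: load  L3  ⟶  IOSI  (L3)  txn=BusRd  M[L3]=20
step 8: P2: load  L3  ⟶  IOSI  (L3)  txn=∅  M[L3]=20
step 9: P3: load  L1  ⟶  SIIS  (L1)  txn=BusRd  M[L1]=20
step 10: P2: load  L3  ⟶  IOSI  (L3)  txn=∅  M[L3]=20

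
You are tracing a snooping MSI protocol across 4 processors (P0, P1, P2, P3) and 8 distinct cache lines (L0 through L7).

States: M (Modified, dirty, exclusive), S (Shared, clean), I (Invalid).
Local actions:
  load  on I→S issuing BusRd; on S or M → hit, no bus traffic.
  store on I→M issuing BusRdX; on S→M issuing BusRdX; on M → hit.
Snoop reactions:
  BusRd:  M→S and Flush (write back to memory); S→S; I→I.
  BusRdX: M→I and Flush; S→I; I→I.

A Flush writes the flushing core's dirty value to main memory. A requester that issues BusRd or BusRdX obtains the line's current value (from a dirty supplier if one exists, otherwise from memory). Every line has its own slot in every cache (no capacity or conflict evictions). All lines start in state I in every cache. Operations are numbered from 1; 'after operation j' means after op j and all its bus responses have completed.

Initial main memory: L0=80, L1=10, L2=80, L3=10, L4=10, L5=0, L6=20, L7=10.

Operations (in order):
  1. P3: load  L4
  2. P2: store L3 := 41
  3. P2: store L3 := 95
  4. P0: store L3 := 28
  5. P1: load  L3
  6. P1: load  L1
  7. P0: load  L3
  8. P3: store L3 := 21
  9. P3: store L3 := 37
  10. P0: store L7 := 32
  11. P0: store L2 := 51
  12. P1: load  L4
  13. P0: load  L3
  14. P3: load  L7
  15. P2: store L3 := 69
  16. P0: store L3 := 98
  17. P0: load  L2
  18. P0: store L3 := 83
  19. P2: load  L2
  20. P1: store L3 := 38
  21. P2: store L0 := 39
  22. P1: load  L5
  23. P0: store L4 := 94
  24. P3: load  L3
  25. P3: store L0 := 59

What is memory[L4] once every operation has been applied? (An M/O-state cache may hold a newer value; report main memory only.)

memory[L4] = 10

[1] P3: load  L4 | P0:I, P1:I, P2:I, P3:S(10) | bus: BusRd
[2] P2: store L3 := 41 | P0:I, P1:I, P2:M(41), P3:I | bus: BusRdX
[3] P2: store L3 := 95 | P0:I, P1:I, P2:M(95), P3:I | bus: none
[4] P0: store L3 := 28 | P0:M(28), P1:I, P2:I, P3:I | bus: BusRdX,Flush
[5] P1: load  L3 | P0:S(28), P1:S(28), P2:I, P3:I | bus: BusRd,Flush
[6] P1: load  L1 | P0:I, P1:S(10), P2:I, P3:I | bus: BusRd
[7] P0: load  L3 | P0:S(28), P1:S(28), P2:I, P3:I | bus: none
[8] P3: store L3 := 21 | P0:I, P1:I, P2:I, P3:M(21) | bus: BusRdX
[9] P3: store L3 := 37 | P0:I, P1:I, P2:I, P3:M(37) | bus: none
[10] P0: store L7 := 32 | P0:M(32), P1:I, P2:I, P3:I | bus: BusRdX
[11] P0: store L2 := 51 | P0:M(51), P1:I, P2:I, P3:I | bus: BusRdX
[12] P1: load  L4 | P0:I, P1:S(10), P2:I, P3:S(10) | bus: BusRd
[13] P0: load  L3 | P0:S(37), P1:I, P2:I, P3:S(37) | bus: BusRd,Flush
[14] P3: load  L7 | P0:S(32), P1:I, P2:I, P3:S(32) | bus: BusRd,Flush
[15] P2: store L3 := 69 | P0:I, P1:I, P2:M(69), P3:I | bus: BusRdX
[16] P0: store L3 := 98 | P0:M(98), P1:I, P2:I, P3:I | bus: BusRdX,Flush
[17] P0: load  L2 | P0:M(51), P1:I, P2:I, P3:I | bus: none
[18] P0: store L3 := 83 | P0:M(83), P1:I, P2:I, P3:I | bus: none
[19] P2: load  L2 | P0:S(51), P1:I, P2:S(51), P3:I | bus: BusRd,Flush
[20] P1: store L3 := 38 | P0:I, P1:M(38), P2:I, P3:I | bus: BusRdX,Flush
[21] P2: store L0 := 39 | P0:I, P1:I, P2:M(39), P3:I | bus: BusRdX
[22] P1: load  L5 | P0:I, P1:S(0), P2:I, P3:I | bus: BusRd
[23] P0: store L4 := 94 | P0:M(94), P1:I, P2:I, P3:I | bus: BusRdX
[24] P3: load  L3 | P0:I, P1:S(38), P2:I, P3:S(38) | bus: BusRd,Flush
[25] P3: store L0 := 59 | P0:I, P1:I, P2:I, P3:M(59) | bus: BusRdX,Flush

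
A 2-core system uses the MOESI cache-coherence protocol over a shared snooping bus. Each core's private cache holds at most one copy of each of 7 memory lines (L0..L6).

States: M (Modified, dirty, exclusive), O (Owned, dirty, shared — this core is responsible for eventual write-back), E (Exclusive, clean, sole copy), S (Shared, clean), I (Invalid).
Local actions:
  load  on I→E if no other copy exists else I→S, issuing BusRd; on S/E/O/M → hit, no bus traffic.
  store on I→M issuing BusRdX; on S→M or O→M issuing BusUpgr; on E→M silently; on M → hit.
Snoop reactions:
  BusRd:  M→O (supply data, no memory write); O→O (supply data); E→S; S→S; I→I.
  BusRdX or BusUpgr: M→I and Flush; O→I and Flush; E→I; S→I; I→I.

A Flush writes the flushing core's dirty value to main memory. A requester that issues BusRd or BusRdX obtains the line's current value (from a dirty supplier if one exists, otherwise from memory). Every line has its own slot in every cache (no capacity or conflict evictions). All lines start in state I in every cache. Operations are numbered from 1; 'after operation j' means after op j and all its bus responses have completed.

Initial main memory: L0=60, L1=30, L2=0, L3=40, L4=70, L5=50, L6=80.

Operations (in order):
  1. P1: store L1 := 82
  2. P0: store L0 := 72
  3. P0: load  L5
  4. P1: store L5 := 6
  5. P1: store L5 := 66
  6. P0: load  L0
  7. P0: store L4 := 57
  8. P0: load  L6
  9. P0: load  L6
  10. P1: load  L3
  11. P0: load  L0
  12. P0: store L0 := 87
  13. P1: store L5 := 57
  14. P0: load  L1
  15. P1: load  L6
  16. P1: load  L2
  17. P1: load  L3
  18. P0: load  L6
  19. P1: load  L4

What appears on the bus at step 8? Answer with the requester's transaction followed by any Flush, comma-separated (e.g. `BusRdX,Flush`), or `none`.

bus = BusRd

step 1: P1: store L1 := 82  ⟶  IM  (L1)  txn=BusRdX  M[L1]=30
step 2: P0: store L0 := 72  ⟶  MI  (L0)  txn=BusRdX  M[L0]=60
step 3: P0: load  L5  ⟶  EI  (L5)  txn=BusRd  M[L5]=50
step 4: P1: store L5 := 6  ⟶  IM  (L5)  txn=BusRdX  M[L5]=50
step 5: P1: store L5 := 66  ⟶  IM  (L5)  txn=∅  M[L5]=50
step 6: P0: load  L0  ⟶  MI  (L0)  txn=∅  M[L0]=60
step 7: P0: store L4 := 57  ⟶  MI  (L4)  txn=BusRdX  M[L4]=70
step 8: P0: load  L6  ⟶  EI  (L6)  txn=BusRd  M[L6]=80
step 9: P0: load  L6  ⟶  EI  (L6)  txn=∅  M[L6]=80
step 10: P1: load  L3  ⟶  IE  (L3)  txn=BusRd  M[L3]=40
step 11: P0: load  L0  ⟶  MI  (L0)  txn=∅  M[L0]=60
step 12: P0: store L0 := 87  ⟶  MI  (L0)  txn=∅  M[L0]=60
step 13: P1: store L5 := 57  ⟶  IM  (L5)  txn=∅  M[L5]=50
step 14: P0: load  L1  ⟶  SO  (L1)  txn=BusRd  M[L1]=30
step 15: P1: load  L6  ⟶  SS  (L6)  txn=BusRd  M[L6]=80
step 16: P1: load  L2  ⟶  IE  (L2)  txn=BusRd  M[L2]=0
step 17: P1: load  L3  ⟶  IE  (L3)  txn=∅  M[L3]=40
step 18: P0: load  L6  ⟶  SS  (L6)  txn=∅  M[L6]=80
step 19: P1: load  L4  ⟶  OS  (L4)  txn=BusRd  M[L4]=70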